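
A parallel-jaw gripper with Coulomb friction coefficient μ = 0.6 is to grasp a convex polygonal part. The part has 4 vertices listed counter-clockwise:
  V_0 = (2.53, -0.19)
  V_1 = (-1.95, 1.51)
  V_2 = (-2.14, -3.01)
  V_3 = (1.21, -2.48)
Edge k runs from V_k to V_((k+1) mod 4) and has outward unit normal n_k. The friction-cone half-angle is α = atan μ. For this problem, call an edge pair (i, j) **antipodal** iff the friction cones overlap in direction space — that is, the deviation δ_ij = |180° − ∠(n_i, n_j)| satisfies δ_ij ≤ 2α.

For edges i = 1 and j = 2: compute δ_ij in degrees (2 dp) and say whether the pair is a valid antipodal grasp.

δ = 78.60°, invalid

α = atan 0.6 = 30.96°;  2α = 61.93°
edge 1: e_1 = (-0.19, -4.52);  n_1 = (-0.9991, +0.0420)
edge 2: e_2 = (+3.35, +0.53);  n_2 = (+0.1563, -0.9877)
∠(n_1, n_2) = 101.40°
δ = |180° − 101.40°| = 78.60°
78.60° > 2α = 61.93°  →  invalid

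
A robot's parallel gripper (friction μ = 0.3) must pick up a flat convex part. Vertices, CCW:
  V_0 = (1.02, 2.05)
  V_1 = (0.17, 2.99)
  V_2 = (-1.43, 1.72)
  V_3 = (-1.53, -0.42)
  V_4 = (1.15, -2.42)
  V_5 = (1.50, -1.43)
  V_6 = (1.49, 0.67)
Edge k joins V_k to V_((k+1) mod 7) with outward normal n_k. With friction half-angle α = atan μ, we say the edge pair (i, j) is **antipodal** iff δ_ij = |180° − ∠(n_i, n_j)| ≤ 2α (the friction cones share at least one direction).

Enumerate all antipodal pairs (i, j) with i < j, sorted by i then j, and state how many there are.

α = atan 0.3 = 16.70°;  2α = 33.40°
n_0 = (+0.7417, +0.6707)
n_1 = (-0.6217, +0.7833)
n_2 = (-0.9989, +0.0467)
n_3 = (-0.5981, -0.8014)
n_4 = (+0.9428, -0.3333)
n_5 = (+1.0000, +0.0048)
n_6 = (+0.9466, +0.3224)
  (0,1): δ = 93.68°  ·
  (0,2): δ = 44.80°  ·
  (0,3): δ = 11.15°  ✓
  (0,4): δ = 118.41°  ·
  (0,5): δ = 138.15°  ·
  (0,6): δ = 156.69°  ·
  (1,2): δ = 131.12°  ·
  (1,3): δ = 75.17°  ·
  (1,4): δ = 32.09°  ✓
  (1,5): δ = 51.83°  ·
  (1,6): δ = 70.37°  ·
  (2,3): δ = 124.06°  ·
  (2,4): δ = 16.79°  ✓
  (2,5): δ = 2.95°  ✓
  (2,6): δ = 21.48°  ✓
  (3,4): δ = 72.74°  ·
  (3,5): δ = 52.99°  ·
  (3,6): δ = 34.46°  ·
  (4,5): δ = 160.26°  ·
  (4,6): δ = 141.72°  ·
  (5,6): δ = 161.47°  ·
antipodal pairs: 5

count = 5; pairs: (0,3), (1,4), (2,4), (2,5), (2,6)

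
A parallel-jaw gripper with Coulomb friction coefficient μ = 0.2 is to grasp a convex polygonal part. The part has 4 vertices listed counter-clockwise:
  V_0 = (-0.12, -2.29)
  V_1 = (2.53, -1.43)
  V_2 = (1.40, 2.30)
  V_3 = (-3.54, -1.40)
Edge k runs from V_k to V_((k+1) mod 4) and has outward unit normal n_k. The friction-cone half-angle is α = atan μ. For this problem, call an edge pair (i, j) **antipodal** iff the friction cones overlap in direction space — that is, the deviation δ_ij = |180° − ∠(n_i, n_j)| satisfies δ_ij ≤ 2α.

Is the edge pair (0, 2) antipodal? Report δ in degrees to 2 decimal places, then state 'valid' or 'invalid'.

α = atan 0.2 = 11.31°;  2α = 22.62°
edge 0: e_0 = (+2.65, +0.86);  n_0 = (+0.3087, -0.9512)
edge 2: e_2 = (-4.94, -3.70);  n_2 = (-0.5995, +0.8004)
∠(n_0, n_2) = 161.15°
δ = |180° − 161.15°| = 18.85°
18.85° ≤ 2α = 22.62°  →  valid

δ = 18.85°, valid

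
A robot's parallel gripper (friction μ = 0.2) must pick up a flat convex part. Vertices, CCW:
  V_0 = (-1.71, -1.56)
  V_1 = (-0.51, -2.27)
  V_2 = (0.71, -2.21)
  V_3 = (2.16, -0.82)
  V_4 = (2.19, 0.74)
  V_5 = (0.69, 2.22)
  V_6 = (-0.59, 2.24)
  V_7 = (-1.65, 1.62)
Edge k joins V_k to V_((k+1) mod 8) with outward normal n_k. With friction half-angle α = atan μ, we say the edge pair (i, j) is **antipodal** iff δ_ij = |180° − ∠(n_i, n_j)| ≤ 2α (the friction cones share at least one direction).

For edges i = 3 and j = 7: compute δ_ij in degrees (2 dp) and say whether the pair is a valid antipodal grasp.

α = atan 0.2 = 11.31°;  2α = 22.62°
edge 3: e_3 = (+0.03, +1.56);  n_3 = (+0.9998, -0.0192)
edge 7: e_7 = (-0.06, -3.18);  n_7 = (-0.9998, +0.0189)
∠(n_3, n_7) = 179.98°
δ = |180° − 179.98°| = 0.02°
0.02° ≤ 2α = 22.62°  →  valid

δ = 0.02°, valid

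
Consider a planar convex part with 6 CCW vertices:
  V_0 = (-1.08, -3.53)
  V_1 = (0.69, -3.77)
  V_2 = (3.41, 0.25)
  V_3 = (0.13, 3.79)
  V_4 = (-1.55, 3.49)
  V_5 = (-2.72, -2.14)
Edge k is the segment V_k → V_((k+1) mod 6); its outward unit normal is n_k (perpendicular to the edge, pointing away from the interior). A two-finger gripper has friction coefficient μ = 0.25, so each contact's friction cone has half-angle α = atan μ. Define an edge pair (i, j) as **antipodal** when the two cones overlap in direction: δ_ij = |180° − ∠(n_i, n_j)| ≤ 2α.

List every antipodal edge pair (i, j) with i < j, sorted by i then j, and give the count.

α = atan 0.25 = 14.04°;  2α = 28.07°
n_0 = (-0.1344, -0.9909)
n_1 = (+0.8282, -0.5604)
n_2 = (+0.7335, +0.6797)
n_3 = (-0.1758, +0.9844)
n_4 = (-0.9791, +0.2035)
n_5 = (-0.6466, -0.7629)
  (0,1): δ = 116.36°  ·
  (0,2): δ = 39.46°  ·
  (0,3): δ = 17.85°  ✓
  (0,4): δ = 85.98°  ·
  (0,5): δ = 147.44°  ·
  (1,2): δ = 103.10°  ·
  (1,3): δ = 45.79°  ·
  (1,4): δ = 22.34°  ✓
  (1,5): δ = 83.80°  ·
  (2,3): δ = 122.69°  ·
  (2,4): δ = 54.56°  ·
  (2,5): δ = 6.90°  ✓
  (3,4): δ = 111.86°  ·
  (3,5): δ = 50.41°  ·
  (4,5): δ = 118.54°  ·
antipodal pairs: 3

count = 3; pairs: (0,3), (1,4), (2,5)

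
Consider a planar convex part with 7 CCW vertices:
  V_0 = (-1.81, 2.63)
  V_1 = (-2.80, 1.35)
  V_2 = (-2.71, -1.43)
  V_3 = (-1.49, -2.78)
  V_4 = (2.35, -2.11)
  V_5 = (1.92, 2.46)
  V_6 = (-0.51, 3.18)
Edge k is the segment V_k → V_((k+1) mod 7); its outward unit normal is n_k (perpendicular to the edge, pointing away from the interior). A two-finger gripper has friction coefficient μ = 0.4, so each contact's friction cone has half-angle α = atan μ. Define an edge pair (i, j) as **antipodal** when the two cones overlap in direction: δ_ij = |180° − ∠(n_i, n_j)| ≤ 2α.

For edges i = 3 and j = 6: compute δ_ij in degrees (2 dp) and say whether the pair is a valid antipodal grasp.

δ = 13.03°, valid

α = atan 0.4 = 21.80°;  2α = 43.60°
edge 3: e_3 = (+3.84, +0.67);  n_3 = (+0.1719, -0.9851)
edge 6: e_6 = (-1.30, -0.55);  n_6 = (-0.3896, +0.9210)
∠(n_3, n_6) = 166.97°
δ = |180° − 166.97°| = 13.03°
13.03° ≤ 2α = 43.60°  →  valid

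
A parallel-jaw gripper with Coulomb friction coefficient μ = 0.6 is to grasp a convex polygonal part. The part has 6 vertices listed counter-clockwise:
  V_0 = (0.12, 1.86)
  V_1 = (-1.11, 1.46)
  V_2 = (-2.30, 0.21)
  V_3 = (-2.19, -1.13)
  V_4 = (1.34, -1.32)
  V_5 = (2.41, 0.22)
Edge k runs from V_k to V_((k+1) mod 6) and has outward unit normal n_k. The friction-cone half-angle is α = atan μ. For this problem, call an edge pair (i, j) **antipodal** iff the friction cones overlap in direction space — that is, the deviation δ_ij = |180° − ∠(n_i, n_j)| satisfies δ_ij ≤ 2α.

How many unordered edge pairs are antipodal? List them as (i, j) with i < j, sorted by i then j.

α = atan 0.6 = 30.96°;  2α = 61.93°
n_0 = (-0.3093, +0.9510)
n_1 = (-0.7243, +0.6895)
n_2 = (-0.9966, -0.0818)
n_3 = (-0.0537, -0.9986)
n_4 = (+0.8212, -0.5706)
n_5 = (+0.5822, +0.8130)
  (0,1): δ = 151.61°  ·
  (0,2): δ = 103.32°  ·
  (0,3): δ = 21.10°  ✓
  (0,4): δ = 37.19°  ✓
  (0,5): δ = 126.38°  ·
  (1,2): δ = 131.72°  ·
  (1,3): δ = 49.49°  ✓
  (1,4): δ = 8.80°  ✓
  (1,5): δ = 97.98°  ·
  (2,3): δ = 97.77°  ·
  (2,4): δ = 39.48°  ✓
  (2,5): δ = 49.70°  ✓
  (3,4): δ = 121.71°  ·
  (3,5): δ = 32.53°  ✓
  (4,5): δ = 90.82°  ·
antipodal pairs: 7

count = 7; pairs: (0,3), (0,4), (1,3), (1,4), (2,4), (2,5), (3,5)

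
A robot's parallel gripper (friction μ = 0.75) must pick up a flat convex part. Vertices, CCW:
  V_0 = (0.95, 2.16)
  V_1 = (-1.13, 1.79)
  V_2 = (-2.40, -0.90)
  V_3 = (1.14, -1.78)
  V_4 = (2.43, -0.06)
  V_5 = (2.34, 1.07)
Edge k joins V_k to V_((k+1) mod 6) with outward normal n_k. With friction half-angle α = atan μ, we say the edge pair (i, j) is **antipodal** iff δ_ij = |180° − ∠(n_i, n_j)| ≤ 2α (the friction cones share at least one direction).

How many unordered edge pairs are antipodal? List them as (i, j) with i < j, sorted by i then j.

α = atan 0.75 = 36.87°;  2α = 73.74°
n_0 = (-0.1751, +0.9845)
n_1 = (-0.9043, +0.4269)
n_2 = (-0.2412, -0.9705)
n_3 = (+0.8000, -0.6000)
n_4 = (+0.9968, +0.0794)
n_5 = (+0.6171, +0.7869)
  (0,1): δ = 125.36°  ·
  (0,2): δ = 24.05°  ✓
  (0,3): δ = 43.04°  ✓
  (0,4): δ = 84.47°  ·
  (0,5): δ = 131.81°  ·
  (1,2): δ = 78.69°  ·
  (1,3): δ = 11.60°  ✓
  (1,4): δ = 29.83°  ✓
  (1,5): δ = 77.17°  ·
  (2,3): δ = 112.91°  ·
  (2,4): δ = 71.49°  ✓
  (2,5): δ = 24.14°  ✓
  (3,4): δ = 138.58°  ·
  (3,5): δ = 91.23°  ·
  (4,5): δ = 132.66°  ·
antipodal pairs: 6

count = 6; pairs: (0,2), (0,3), (1,3), (1,4), (2,4), (2,5)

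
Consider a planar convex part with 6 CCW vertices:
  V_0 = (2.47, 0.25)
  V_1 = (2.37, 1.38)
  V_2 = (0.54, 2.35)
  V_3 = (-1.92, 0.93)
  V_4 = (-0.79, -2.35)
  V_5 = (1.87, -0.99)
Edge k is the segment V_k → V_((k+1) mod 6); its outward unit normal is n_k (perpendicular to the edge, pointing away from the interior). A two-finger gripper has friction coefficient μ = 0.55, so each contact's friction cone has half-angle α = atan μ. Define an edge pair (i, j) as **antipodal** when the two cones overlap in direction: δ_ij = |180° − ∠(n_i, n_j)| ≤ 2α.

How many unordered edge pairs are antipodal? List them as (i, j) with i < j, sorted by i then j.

α = atan 0.55 = 28.81°;  2α = 57.62°
n_0 = (+0.9961, +0.0882)
n_1 = (+0.4683, +0.8836)
n_2 = (-0.4999, +0.8661)
n_3 = (-0.9455, -0.3257)
n_4 = (+0.4552, -0.8904)
n_5 = (+0.9002, -0.4356)
  (0,1): δ = 122.98°  ·
  (0,2): δ = 65.06°  ·
  (0,3): δ = 13.95°  ✓
  (0,4): δ = 112.02°  ·
  (0,5): δ = 149.12°  ·
  (1,2): δ = 122.08°  ·
  (1,3): δ = 43.06°  ✓
  (1,4): δ = 55.01°  ✓
  (1,5): δ = 92.11°  ·
  (2,3): δ = 100.99°  ·
  (2,4): δ = 2.92°  ✓
  (2,5): δ = 34.18°  ✓
  (3,4): δ = 81.93°  ·
  (3,5): δ = 44.83°  ✓
  (4,5): δ = 142.90°  ·
antipodal pairs: 6

count = 6; pairs: (0,3), (1,3), (1,4), (2,4), (2,5), (3,5)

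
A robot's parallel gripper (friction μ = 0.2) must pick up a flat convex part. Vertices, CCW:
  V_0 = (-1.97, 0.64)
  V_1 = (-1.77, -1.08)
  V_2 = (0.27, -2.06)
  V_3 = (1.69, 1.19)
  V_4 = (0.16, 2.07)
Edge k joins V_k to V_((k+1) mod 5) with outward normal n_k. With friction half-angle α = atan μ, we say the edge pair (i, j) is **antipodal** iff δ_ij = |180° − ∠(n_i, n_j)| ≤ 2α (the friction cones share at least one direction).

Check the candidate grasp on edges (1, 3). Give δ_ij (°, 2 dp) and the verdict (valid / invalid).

δ = 4.25°, valid

α = atan 0.2 = 11.31°;  2α = 22.62°
edge 1: e_1 = (+2.04, -0.98);  n_1 = (-0.4330, -0.9014)
edge 3: e_3 = (-1.53, +0.88);  n_3 = (+0.4986, +0.8668)
∠(n_1, n_3) = 175.75°
δ = |180° − 175.75°| = 4.25°
4.25° ≤ 2α = 22.62°  →  valid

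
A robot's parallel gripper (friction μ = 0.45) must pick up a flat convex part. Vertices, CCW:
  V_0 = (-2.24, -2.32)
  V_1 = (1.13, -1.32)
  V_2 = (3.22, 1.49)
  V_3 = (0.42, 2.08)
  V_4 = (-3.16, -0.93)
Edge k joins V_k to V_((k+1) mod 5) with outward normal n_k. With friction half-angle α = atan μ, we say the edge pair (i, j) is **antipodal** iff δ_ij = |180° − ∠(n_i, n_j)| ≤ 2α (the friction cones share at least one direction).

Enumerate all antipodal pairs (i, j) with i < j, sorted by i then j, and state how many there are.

α = atan 0.45 = 24.23°;  2α = 48.46°
n_0 = (+0.2845, -0.9587)
n_1 = (+0.8024, -0.5968)
n_2 = (+0.2062, +0.9785)
n_3 = (-0.6435, +0.7654)
n_4 = (-0.8339, -0.5519)
  (0,1): δ = 143.17°  ·
  (0,2): δ = 28.43°  ✓
  (0,3): δ = 23.53°  ✓
  (0,4): δ = 106.97°  ·
  (1,2): δ = 65.26°  ·
  (1,3): δ = 13.30°  ✓
  (1,4): δ = 70.14°  ·
  (2,3): δ = 128.04°  ·
  (2,4): δ = 44.60°  ✓
  (3,4): δ = 96.56°  ·
antipodal pairs: 4

count = 4; pairs: (0,2), (0,3), (1,3), (2,4)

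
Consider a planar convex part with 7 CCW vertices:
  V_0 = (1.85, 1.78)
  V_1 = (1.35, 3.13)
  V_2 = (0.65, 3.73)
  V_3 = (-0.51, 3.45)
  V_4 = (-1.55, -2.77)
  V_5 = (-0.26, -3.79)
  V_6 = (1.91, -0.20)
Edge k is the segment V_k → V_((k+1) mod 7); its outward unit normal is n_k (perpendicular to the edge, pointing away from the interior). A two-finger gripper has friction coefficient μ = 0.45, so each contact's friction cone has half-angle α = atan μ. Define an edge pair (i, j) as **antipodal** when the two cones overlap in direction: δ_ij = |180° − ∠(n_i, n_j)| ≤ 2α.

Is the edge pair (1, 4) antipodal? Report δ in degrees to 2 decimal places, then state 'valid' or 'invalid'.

α = atan 0.45 = 24.23°;  2α = 48.46°
edge 1: e_1 = (-0.70, +0.60);  n_1 = (+0.6508, +0.7593)
edge 4: e_4 = (+1.29, -1.02);  n_4 = (-0.6202, -0.7844)
∠(n_1, n_4) = 177.73°
δ = |180° − 177.73°| = 2.27°
2.27° ≤ 2α = 48.46°  →  valid

δ = 2.27°, valid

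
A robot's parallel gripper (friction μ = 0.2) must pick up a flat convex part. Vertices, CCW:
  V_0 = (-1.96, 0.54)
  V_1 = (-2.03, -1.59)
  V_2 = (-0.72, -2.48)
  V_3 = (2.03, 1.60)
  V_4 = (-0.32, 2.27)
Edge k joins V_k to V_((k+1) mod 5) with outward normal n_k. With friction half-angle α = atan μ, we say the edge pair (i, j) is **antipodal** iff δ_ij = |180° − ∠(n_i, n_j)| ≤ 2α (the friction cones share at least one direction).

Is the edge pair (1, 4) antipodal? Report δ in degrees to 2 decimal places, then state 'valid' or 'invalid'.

δ = 80.72°, invalid

α = atan 0.2 = 11.31°;  2α = 22.62°
edge 1: e_1 = (+1.31, -0.89);  n_1 = (-0.5620, -0.8272)
edge 4: e_4 = (-1.64, -1.73);  n_4 = (-0.7257, +0.6880)
∠(n_1, n_4) = 99.28°
δ = |180° − 99.28°| = 80.72°
80.72° > 2α = 22.62°  →  invalid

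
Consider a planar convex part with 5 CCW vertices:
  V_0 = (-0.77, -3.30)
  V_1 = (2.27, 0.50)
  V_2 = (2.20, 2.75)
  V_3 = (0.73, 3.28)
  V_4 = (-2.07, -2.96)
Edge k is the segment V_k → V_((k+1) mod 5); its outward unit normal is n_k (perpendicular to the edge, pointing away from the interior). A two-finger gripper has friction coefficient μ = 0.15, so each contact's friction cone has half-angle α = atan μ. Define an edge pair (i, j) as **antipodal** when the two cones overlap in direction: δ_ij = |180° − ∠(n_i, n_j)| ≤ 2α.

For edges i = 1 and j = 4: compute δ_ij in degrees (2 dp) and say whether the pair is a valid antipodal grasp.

α = atan 0.15 = 8.53°;  2α = 17.06°
edge 1: e_1 = (-0.07, +2.25);  n_1 = (+0.9995, +0.0311)
edge 4: e_4 = (+1.30, -0.34);  n_4 = (-0.2530, -0.9675)
∠(n_1, n_4) = 106.44°
δ = |180° − 106.44°| = 73.56°
73.56° > 2α = 17.06°  →  invalid

δ = 73.56°, invalid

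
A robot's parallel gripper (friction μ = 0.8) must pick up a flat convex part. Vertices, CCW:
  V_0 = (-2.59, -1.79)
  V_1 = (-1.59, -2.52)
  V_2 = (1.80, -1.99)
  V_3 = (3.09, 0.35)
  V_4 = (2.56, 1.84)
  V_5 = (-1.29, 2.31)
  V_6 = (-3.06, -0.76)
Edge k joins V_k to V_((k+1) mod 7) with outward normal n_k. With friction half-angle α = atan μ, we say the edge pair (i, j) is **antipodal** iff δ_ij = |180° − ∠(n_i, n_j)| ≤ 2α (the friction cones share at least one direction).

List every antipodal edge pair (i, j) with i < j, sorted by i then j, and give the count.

count = 10; pairs: (0,3), (0,4), (1,4), (1,5), (2,4), (2,5), (2,6), (3,5), (3,6), (4,6)

α = atan 0.8 = 38.66°;  2α = 77.32°
n_0 = (-0.5896, -0.8077)
n_1 = (+0.1545, -0.9880)
n_2 = (+0.8757, -0.4828)
n_3 = (+0.9422, +0.3351)
n_4 = (+0.1212, +0.9926)
n_5 = (-0.8663, +0.4995)
n_6 = (-0.9098, -0.4151)
  (0,1): δ = 134.98°  ·
  (0,2): δ = 82.74°  ·
  (0,3): δ = 34.29°  ✓
  (0,4): δ = 29.17°  ✓
  (0,5): δ = 96.16°  ·
  (0,6): δ = 150.66°  ·
  (1,2): δ = 127.75°  ·
  (1,3): δ = 79.31°  ·
  (1,4): δ = 15.85°  ✓
  (1,5): δ = 51.15°  ✓
  (1,6): δ = 105.64°  ·
  (2,3): δ = 131.55°  ·
  (2,4): δ = 68.09°  ✓
  (2,5): δ = 1.10°  ✓
  (2,6): δ = 53.39°  ✓
  (3,4): δ = 116.54°  ·
  (3,5): δ = 49.55°  ✓
  (3,6): δ = 4.95°  ✓
  (4,5): δ = 113.01°  ·
  (4,6): δ = 58.51°  ✓
  (5,6): δ = 125.51°  ·
antipodal pairs: 10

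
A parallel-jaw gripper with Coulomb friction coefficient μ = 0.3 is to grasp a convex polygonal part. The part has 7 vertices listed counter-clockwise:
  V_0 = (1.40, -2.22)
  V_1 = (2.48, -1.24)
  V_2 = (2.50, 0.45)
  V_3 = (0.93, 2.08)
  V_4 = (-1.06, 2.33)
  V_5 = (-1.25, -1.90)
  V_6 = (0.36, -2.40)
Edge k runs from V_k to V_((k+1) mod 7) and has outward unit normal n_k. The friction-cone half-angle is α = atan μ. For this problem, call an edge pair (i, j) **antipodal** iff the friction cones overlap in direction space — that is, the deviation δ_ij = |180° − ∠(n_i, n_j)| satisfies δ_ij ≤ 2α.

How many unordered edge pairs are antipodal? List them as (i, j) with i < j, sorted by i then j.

count = 4; pairs: (1,4), (2,5), (3,5), (3,6)

α = atan 0.3 = 16.70°;  2α = 33.40°
n_0 = (+0.6720, -0.7406)
n_1 = (+0.9999, -0.0118)
n_2 = (+0.7202, +0.6937)
n_3 = (+0.1246, +0.9922)
n_4 = (-0.9990, +0.0449)
n_5 = (-0.2966, -0.9550)
n_6 = (+0.1705, -0.9854)
  (0,1): δ = 132.90°  ·
  (0,2): δ = 88.30°  ·
  (0,3): δ = 49.38°  ·
  (0,4): δ = 45.21°  ·
  (0,5): δ = 120.53°  ·
  (0,6): δ = 147.60°  ·
  (1,2): δ = 135.40°  ·
  (1,3): δ = 96.48°  ·
  (1,4): δ = 1.89°  ✓
  (1,5): δ = 73.43°  ·
  (1,6): δ = 100.50°  ·
  (2,3): δ = 141.09°  ·
  (2,4): δ = 46.50°  ·
  (2,5): δ = 28.82°  ✓
  (2,6): δ = 55.89°  ·
  (3,4): δ = 85.41°  ·
  (3,5): δ = 10.09°  ✓
  (3,6): δ = 16.98°  ✓
  (4,5): δ = 104.68°  ·
  (4,6): δ = 77.61°  ·
  (5,6): δ = 152.93°  ·
antipodal pairs: 4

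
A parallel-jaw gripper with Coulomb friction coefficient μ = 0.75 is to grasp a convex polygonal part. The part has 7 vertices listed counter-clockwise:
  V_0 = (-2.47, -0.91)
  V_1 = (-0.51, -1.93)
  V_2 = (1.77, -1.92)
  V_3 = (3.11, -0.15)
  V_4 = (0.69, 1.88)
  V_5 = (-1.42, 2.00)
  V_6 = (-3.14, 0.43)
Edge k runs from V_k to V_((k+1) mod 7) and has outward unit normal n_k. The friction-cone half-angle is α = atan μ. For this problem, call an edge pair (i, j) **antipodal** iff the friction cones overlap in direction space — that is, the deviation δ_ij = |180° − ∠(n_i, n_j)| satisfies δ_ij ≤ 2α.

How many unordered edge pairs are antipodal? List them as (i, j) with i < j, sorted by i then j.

α = atan 0.75 = 36.87°;  2α = 73.74°
n_0 = (-0.4616, -0.8871)
n_1 = (+0.0044, -1.0000)
n_2 = (+0.7973, -0.6036)
n_3 = (+0.6427, +0.7661)
n_4 = (+0.0568, +0.9984)
n_5 = (-0.6742, +0.7386)
n_6 = (-0.8944, -0.4472)
  (0,1): δ = 152.26°  ·
  (0,2): δ = 99.64°  ·
  (0,3): δ = 12.50°  ✓
  (0,4): δ = 24.24°  ✓
  (0,5): δ = 69.88°  ✓
  (0,6): δ = 144.06°  ·
  (1,2): δ = 127.38°  ·
  (1,3): δ = 40.24°  ✓
  (1,4): δ = 3.51°  ✓
  (1,5): δ = 42.14°  ✓
  (1,6): δ = 116.31°  ·
  (2,3): δ = 92.86°  ·
  (2,4): δ = 56.13°  ✓
  (2,5): δ = 10.48°  ✓
  (2,6): δ = 63.69°  ✓
  (3,4): δ = 143.26°  ·
  (3,5): δ = 97.62°  ·
  (3,6): δ = 23.44°  ✓
  (4,5): δ = 134.36°  ·
  (4,6): δ = 60.18°  ✓
  (5,6): δ = 105.82°  ·
antipodal pairs: 11

count = 11; pairs: (0,3), (0,4), (0,5), (1,3), (1,4), (1,5), (2,4), (2,5), (2,6), (3,6), (4,6)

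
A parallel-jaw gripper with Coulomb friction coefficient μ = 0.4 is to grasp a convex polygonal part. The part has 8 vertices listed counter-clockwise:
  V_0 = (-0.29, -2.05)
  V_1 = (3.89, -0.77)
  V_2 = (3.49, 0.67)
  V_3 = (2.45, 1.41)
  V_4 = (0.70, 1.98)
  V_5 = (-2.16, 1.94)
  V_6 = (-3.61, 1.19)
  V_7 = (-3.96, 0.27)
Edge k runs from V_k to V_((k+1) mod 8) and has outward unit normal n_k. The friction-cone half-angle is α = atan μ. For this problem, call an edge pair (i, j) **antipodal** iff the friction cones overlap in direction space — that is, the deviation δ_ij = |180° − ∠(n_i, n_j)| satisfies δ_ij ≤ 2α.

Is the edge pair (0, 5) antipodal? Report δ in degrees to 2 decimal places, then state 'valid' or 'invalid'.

δ = 10.32°, valid

α = atan 0.4 = 21.80°;  2α = 43.60°
edge 0: e_0 = (+4.18, +1.28);  n_0 = (+0.2928, -0.9562)
edge 5: e_5 = (-1.45, -0.75);  n_5 = (-0.4594, +0.8882)
∠(n_0, n_5) = 169.68°
δ = |180° − 169.68°| = 10.32°
10.32° ≤ 2α = 43.60°  →  valid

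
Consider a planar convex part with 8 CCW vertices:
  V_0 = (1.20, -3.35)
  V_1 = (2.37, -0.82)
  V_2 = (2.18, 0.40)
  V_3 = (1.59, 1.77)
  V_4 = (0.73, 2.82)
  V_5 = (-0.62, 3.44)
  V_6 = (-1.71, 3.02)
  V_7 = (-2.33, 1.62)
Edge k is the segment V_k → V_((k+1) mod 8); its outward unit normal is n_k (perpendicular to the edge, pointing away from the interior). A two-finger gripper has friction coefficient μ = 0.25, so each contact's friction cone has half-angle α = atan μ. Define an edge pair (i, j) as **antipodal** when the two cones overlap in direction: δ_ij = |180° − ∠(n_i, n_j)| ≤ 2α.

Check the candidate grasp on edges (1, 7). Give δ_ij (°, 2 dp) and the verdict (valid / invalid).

δ = 26.53°, valid

α = atan 0.25 = 14.04°;  2α = 28.07°
edge 1: e_1 = (-0.19, +1.22);  n_1 = (+0.9881, +0.1539)
edge 7: e_7 = (+3.53, -4.97);  n_7 = (-0.8153, -0.5791)
∠(n_1, n_7) = 153.47°
δ = |180° − 153.47°| = 26.53°
26.53° ≤ 2α = 28.07°  →  valid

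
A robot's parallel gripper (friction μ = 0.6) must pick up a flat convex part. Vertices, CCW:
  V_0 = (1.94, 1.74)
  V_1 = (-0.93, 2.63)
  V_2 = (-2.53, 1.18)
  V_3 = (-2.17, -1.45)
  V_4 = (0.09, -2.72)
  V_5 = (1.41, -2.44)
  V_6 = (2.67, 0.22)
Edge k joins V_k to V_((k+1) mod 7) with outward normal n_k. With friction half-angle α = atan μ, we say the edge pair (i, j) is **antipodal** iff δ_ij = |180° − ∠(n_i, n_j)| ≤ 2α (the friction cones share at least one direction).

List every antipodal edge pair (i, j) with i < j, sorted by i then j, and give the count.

count = 7; pairs: (0,3), (0,4), (1,4), (1,5), (2,5), (2,6), (3,6)

α = atan 0.6 = 30.96°;  2α = 61.93°
n_0 = (+0.2962, +0.9551)
n_1 = (-0.6715, +0.7410)
n_2 = (-0.9908, -0.1356)
n_3 = (-0.4899, -0.8718)
n_4 = (+0.2075, -0.9782)
n_5 = (+0.9037, -0.4281)
n_6 = (+0.9014, +0.4329)
  (0,1): δ = 120.59°  ·
  (0,2): δ = 64.98°  ·
  (0,3): δ = 12.10°  ✓
  (0,4): δ = 29.21°  ✓
  (0,5): δ = 81.88°  ·
  (0,6): δ = 132.88°  ·
  (1,2): δ = 124.39°  ·
  (1,3): δ = 71.52°  ·
  (1,4): δ = 30.21°  ✓
  (1,5): δ = 22.47°  ✓
  (1,6): δ = 73.47°  ·
  (2,3): δ = 127.13°  ·
  (2,4): δ = 85.82°  ·
  (2,5): δ = 33.14°  ✓
  (2,6): δ = 17.86°  ✓
  (3,4): δ = 138.69°  ·
  (3,5): δ = 86.01°  ·
  (3,6): δ = 35.01°  ✓
  (4,5): δ = 127.32°  ·
  (4,6): δ = 76.32°  ·
  (5,6): δ = 129.00°  ·
antipodal pairs: 7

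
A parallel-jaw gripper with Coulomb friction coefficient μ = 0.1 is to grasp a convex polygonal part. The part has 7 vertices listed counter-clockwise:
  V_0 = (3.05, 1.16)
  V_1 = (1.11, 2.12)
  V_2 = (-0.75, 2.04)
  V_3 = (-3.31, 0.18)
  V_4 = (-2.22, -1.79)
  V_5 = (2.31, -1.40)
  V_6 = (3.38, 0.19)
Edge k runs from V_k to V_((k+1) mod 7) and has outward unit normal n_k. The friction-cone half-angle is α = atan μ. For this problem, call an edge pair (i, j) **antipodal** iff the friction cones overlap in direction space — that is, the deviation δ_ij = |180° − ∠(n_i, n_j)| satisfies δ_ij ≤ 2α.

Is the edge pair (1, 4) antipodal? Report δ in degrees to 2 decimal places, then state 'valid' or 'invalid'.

δ = 2.46°, valid

α = atan 0.1 = 5.71°;  2α = 11.42°
edge 1: e_1 = (-1.86, -0.08);  n_1 = (-0.0430, +0.9991)
edge 4: e_4 = (+4.53, +0.39);  n_4 = (+0.0858, -0.9963)
∠(n_1, n_4) = 177.54°
δ = |180° − 177.54°| = 2.46°
2.46° ≤ 2α = 11.42°  →  valid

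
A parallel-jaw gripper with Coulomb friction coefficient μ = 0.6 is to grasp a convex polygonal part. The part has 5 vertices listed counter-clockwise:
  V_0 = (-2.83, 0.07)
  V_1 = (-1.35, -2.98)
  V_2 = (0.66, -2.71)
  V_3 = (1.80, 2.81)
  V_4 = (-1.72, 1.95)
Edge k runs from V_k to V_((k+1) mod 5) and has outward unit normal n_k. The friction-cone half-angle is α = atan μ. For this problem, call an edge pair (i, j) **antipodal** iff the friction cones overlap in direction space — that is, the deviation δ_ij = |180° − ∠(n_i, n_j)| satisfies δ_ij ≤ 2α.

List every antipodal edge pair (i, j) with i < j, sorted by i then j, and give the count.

α = atan 0.6 = 30.96°;  2α = 61.93°
n_0 = (-0.8997, -0.4366)
n_1 = (+0.1331, -0.9911)
n_2 = (+0.9793, -0.2023)
n_3 = (-0.2373, +0.9714)
n_4 = (-0.8611, +0.5084)
  (0,1): δ = 108.23°  ·
  (0,2): δ = 37.55°  ✓
  (0,3): δ = 77.84°  ·
  (0,4): δ = 123.56°  ·
  (1,2): δ = 109.32°  ·
  (1,3): δ = 6.08°  ✓
  (1,4): δ = 51.79°  ✓
  (2,3): δ = 64.60°  ·
  (2,4): δ = 18.89°  ✓
  (3,4): δ = 134.29°  ·
antipodal pairs: 4

count = 4; pairs: (0,2), (1,3), (1,4), (2,4)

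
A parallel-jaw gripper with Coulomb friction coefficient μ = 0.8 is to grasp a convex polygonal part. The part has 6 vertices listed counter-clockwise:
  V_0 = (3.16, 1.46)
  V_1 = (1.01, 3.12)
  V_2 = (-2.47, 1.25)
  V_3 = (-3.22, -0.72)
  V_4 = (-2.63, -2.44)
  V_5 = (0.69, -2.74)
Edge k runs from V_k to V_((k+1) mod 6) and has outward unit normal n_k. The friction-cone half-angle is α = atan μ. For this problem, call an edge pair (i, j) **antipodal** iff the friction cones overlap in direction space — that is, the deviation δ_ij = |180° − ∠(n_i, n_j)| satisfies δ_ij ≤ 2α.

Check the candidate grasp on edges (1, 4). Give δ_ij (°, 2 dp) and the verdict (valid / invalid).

α = atan 0.8 = 38.66°;  2α = 77.32°
edge 1: e_1 = (-3.48, -1.87);  n_1 = (-0.4733, +0.8809)
edge 4: e_4 = (+3.32, -0.30);  n_4 = (-0.0900, -0.9959)
∠(n_1, n_4) = 146.59°
δ = |180° − 146.59°| = 33.41°
33.41° ≤ 2α = 77.32°  →  valid

δ = 33.41°, valid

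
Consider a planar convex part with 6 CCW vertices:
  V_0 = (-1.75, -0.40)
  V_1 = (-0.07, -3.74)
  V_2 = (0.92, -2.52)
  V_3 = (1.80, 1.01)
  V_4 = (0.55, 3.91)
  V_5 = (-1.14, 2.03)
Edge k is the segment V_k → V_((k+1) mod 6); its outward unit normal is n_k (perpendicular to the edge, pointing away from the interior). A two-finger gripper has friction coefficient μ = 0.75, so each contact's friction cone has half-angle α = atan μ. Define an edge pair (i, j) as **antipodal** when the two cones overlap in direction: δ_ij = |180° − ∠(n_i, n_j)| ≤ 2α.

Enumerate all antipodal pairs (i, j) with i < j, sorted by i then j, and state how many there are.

α = atan 0.75 = 36.87°;  2α = 73.74°
n_0 = (-0.8934, -0.4494)
n_1 = (+0.7765, -0.6301)
n_2 = (+0.9703, -0.2419)
n_3 = (+0.9183, +0.3958)
n_4 = (-0.7437, +0.6685)
n_5 = (-0.9699, +0.2435)
  (0,1): δ = 65.76°  ✓
  (0,2): δ = 40.70°  ✓
  (0,3): δ = 3.38°  ✓
  (0,4): δ = 111.34°  ·
  (0,5): δ = 139.21°  ·
  (1,2): δ = 154.94°  ·
  (1,3): δ = 117.62°  ·
  (1,4): δ = 2.90°  ✓
  (1,5): δ = 24.97°  ✓
  (2,3): δ = 142.68°  ·
  (2,4): δ = 27.96°  ✓
  (2,5): δ = 0.09°  ✓
  (3,4): δ = 65.27°  ✓
  (3,5): δ = 37.41°  ✓
  (4,5): δ = 152.14°  ·
antipodal pairs: 9

count = 9; pairs: (0,1), (0,2), (0,3), (1,4), (1,5), (2,4), (2,5), (3,4), (3,5)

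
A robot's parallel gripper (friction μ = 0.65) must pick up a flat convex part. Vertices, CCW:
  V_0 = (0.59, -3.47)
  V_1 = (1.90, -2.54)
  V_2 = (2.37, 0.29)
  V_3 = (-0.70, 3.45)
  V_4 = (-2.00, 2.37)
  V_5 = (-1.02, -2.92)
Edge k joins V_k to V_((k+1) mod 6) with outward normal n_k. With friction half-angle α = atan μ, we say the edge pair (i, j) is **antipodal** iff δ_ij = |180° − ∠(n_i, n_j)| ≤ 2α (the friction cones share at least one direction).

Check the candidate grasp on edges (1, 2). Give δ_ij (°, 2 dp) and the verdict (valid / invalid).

α = atan 0.65 = 33.02°;  2α = 66.05°
edge 1: e_1 = (+0.47, +2.83);  n_1 = (+0.9865, -0.1638)
edge 2: e_2 = (-3.07, +3.16);  n_2 = (+0.7172, +0.6968)
∠(n_1, n_2) = 53.60°
δ = |180° − 53.60°| = 126.40°
126.40° > 2α = 66.05°  →  invalid

δ = 126.40°, invalid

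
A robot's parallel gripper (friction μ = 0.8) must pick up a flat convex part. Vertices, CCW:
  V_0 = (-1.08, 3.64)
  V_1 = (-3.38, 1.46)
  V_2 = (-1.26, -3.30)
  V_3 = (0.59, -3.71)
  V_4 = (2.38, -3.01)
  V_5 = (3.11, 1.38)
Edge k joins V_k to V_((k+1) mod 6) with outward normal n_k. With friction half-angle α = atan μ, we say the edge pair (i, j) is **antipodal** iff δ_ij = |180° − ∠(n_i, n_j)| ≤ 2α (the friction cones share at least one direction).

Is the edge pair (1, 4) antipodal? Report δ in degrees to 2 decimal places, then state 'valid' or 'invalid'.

α = atan 0.8 = 38.66°;  2α = 77.32°
edge 1: e_1 = (+2.12, -4.76);  n_1 = (-0.9135, -0.4069)
edge 4: e_4 = (+0.73, +4.39);  n_4 = (+0.9865, -0.1640)
∠(n_1, n_4) = 146.55°
δ = |180° − 146.55°| = 33.45°
33.45° ≤ 2α = 77.32°  →  valid

δ = 33.45°, valid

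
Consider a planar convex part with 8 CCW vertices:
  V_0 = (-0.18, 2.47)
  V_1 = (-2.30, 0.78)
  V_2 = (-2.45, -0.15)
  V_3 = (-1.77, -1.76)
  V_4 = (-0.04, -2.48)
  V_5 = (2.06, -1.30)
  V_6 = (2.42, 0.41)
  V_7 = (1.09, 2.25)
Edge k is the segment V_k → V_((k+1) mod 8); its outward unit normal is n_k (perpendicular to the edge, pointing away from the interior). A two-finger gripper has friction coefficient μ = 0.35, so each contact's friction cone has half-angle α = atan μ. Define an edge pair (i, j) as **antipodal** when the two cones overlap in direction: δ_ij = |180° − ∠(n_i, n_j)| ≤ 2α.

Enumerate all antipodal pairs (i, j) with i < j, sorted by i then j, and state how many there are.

count = 6; pairs: (0,4), (1,5), (2,5), (2,6), (3,6), (3,7)

α = atan 0.35 = 19.29°;  2α = 38.58°
n_0 = (-0.6233, +0.7819)
n_1 = (-0.9872, +0.1592)
n_2 = (-0.9212, -0.3891)
n_3 = (-0.3842, -0.9232)
n_4 = (+0.4899, -0.8718)
n_5 = (+0.9785, -0.2060)
n_6 = (+0.8104, +0.5858)
n_7 = (+0.1707, +0.9853)
  (0,1): δ = 137.72°  ·
  (0,2): δ = 105.66°  ·
  (0,3): δ = 61.16°  ·
  (0,4): δ = 9.23°  ✓
  (0,5): δ = 39.55°  ·
  (0,6): δ = 87.30°  ·
  (0,7): δ = 131.61°  ·
  (1,2): δ = 147.94°  ·
  (1,3): δ = 103.43°  ·
  (1,4): δ = 51.51°  ·
  (1,5): δ = 2.73°  ✓
  (1,6): δ = 45.02°  ·
  (1,7): δ = 89.33°  ·
  (2,3): δ = 135.49°  ·
  (2,4): δ = 83.57°  ·
  (2,5): δ = 34.79°  ✓
  (2,6): δ = 12.96°  ✓
  (2,7): δ = 57.28°  ·
  (3,4): δ = 128.07°  ·
  (3,5): δ = 79.29°  ·
  (3,6): δ = 31.54°  ✓
  (3,7): δ = 12.77°  ✓
  (4,5): δ = 131.22°  ·
  (4,6): δ = 83.47°  ·
  (4,7): δ = 39.16°  ·
  (5,6): δ = 132.25°  ·
  (5,7): δ = 87.94°  ·
  (6,7): δ = 135.69°  ·
antipodal pairs: 6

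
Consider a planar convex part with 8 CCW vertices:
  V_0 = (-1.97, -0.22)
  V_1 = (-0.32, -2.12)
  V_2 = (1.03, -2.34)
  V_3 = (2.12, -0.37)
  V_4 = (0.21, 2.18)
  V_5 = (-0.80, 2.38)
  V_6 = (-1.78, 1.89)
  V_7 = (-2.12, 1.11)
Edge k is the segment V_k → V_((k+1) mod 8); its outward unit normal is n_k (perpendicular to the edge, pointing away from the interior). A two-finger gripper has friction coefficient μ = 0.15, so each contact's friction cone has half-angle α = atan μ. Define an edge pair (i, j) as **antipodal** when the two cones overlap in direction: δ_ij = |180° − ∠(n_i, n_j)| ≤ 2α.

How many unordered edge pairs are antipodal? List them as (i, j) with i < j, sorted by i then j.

α = atan 0.15 = 8.53°;  2α = 17.06°
n_0 = (-0.7550, -0.6557)
n_1 = (-0.1608, -0.9870)
n_2 = (+0.8750, -0.4841)
n_3 = (+0.8004, +0.5995)
n_4 = (+0.1942, +0.9810)
n_5 = (-0.4472, +0.8944)
n_6 = (-0.9167, +0.3996)
n_7 = (-0.9937, -0.1121)
  (0,1): δ = 140.23°  ·
  (0,2): δ = 69.93°  ·
  (0,3): δ = 4.14°  ✓
  (0,4): δ = 37.83°  ·
  (0,5): δ = 75.59°  ·
  (0,6): δ = 115.48°  ·
  (0,7): δ = 145.46°  ·
  (1,2): δ = 109.70°  ·
  (1,3): δ = 43.91°  ·
  (1,4): δ = 1.95°  ✓
  (1,5): δ = 35.82°  ·
  (1,6): δ = 75.70°  ·
  (1,7): δ = 105.69°  ·
  (2,3): δ = 114.21°  ·
  (2,4): δ = 72.25°  ·
  (2,5): δ = 34.48°  ·
  (2,6): δ = 5.40°  ✓
  (2,7): δ = 35.39°  ·
  (3,4): δ = 138.03°  ·
  (3,5): δ = 100.27°  ·
  (3,6): δ = 60.39°  ·
  (3,7): δ = 30.40°  ·
  (4,5): δ = 142.23°  ·
  (4,6): δ = 102.35°  ·
  (4,7): δ = 72.36°  ·
  (5,6): δ = 140.12°  ·
  (5,7): δ = 110.13°  ·
  (6,7): δ = 150.01°  ·
antipodal pairs: 3

count = 3; pairs: (0,3), (1,4), (2,6)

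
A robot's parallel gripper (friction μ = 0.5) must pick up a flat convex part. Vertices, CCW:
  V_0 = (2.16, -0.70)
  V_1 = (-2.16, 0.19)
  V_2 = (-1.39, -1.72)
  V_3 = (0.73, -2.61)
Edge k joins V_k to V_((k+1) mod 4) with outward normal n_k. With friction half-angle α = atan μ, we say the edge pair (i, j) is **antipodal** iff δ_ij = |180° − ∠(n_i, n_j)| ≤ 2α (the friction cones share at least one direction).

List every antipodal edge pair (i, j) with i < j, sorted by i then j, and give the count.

α = atan 0.5 = 26.57°;  2α = 53.13°
n_0 = (+0.2018, +0.9794)
n_1 = (-0.9275, -0.3739)
n_2 = (-0.3871, -0.9220)
n_3 = (+0.8005, -0.5993)
  (0,1): δ = 56.40°  ·
  (0,2): δ = 11.13°  ✓
  (0,3): δ = 64.82°  ·
  (1,2): δ = 134.73°  ·
  (1,3): δ = 58.78°  ·
  (2,3): δ = 104.05°  ·
antipodal pairs: 1

count = 1; pairs: (0,2)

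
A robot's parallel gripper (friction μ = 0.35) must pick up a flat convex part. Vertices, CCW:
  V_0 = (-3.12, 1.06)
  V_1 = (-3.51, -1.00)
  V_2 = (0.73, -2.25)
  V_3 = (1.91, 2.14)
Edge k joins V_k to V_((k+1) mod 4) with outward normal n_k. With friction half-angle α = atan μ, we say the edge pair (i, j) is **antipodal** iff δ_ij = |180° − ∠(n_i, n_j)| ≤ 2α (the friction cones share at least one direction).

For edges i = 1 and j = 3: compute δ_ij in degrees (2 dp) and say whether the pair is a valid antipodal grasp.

δ = 28.54°, valid

α = atan 0.35 = 19.29°;  2α = 38.58°
edge 1: e_1 = (+4.24, -1.25);  n_1 = (-0.2828, -0.9592)
edge 3: e_3 = (-5.03, -1.08);  n_3 = (-0.2099, +0.9777)
∠(n_1, n_3) = 151.46°
δ = |180° − 151.46°| = 28.54°
28.54° ≤ 2α = 38.58°  →  valid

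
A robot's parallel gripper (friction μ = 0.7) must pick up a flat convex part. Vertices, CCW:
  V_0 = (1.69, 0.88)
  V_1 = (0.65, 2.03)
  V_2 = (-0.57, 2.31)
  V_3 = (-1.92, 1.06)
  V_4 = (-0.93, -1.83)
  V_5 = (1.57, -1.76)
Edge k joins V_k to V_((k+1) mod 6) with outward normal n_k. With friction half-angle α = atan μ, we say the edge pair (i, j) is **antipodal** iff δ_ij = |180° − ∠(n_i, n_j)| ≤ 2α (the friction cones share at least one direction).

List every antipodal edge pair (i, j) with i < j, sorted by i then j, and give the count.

α = atan 0.7 = 34.99°;  2α = 69.98°
n_0 = (+0.7417, +0.6707)
n_1 = (+0.2237, +0.9747)
n_2 = (-0.6794, +0.7338)
n_3 = (-0.9460, -0.3241)
n_4 = (+0.0280, -0.9996)
n_5 = (+0.9990, -0.0454)
  (0,1): δ = 145.05°  ·
  (0,2): δ = 89.33°  ·
  (0,3): δ = 23.22°  ✓
  (0,4): δ = 49.48°  ✓
  (0,5): δ = 135.27°  ·
  (1,2): δ = 124.28°  ·
  (1,3): δ = 58.16°  ✓
  (1,4): δ = 14.53°  ✓
  (1,5): δ = 100.32°  ·
  (2,3): δ = 113.89°  ·
  (2,4): δ = 41.19°  ✓
  (2,5): δ = 44.60°  ✓
  (3,4): δ = 107.31°  ·
  (3,5): δ = 21.51°  ✓
  (4,5): δ = 94.21°  ·
antipodal pairs: 7

count = 7; pairs: (0,3), (0,4), (1,3), (1,4), (2,4), (2,5), (3,5)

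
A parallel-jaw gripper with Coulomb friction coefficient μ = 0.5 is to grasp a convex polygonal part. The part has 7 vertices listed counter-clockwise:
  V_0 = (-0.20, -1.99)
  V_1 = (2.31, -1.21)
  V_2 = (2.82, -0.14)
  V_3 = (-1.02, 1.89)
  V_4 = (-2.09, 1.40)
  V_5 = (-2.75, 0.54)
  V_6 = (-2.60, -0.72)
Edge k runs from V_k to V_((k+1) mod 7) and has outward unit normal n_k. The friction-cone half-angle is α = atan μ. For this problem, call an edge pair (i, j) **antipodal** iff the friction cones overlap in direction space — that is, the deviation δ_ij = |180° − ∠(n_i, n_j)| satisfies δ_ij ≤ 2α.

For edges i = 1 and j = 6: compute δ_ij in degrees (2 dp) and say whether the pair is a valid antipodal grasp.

α = atan 0.5 = 26.57°;  2α = 53.13°
edge 1: e_1 = (+0.51, +1.07);  n_1 = (+0.9027, -0.4303)
edge 6: e_6 = (+2.40, -1.27);  n_6 = (-0.4677, -0.8839)
∠(n_1, n_6) = 92.40°
δ = |180° − 92.40°| = 87.60°
87.60° > 2α = 53.13°  →  invalid

δ = 87.60°, invalid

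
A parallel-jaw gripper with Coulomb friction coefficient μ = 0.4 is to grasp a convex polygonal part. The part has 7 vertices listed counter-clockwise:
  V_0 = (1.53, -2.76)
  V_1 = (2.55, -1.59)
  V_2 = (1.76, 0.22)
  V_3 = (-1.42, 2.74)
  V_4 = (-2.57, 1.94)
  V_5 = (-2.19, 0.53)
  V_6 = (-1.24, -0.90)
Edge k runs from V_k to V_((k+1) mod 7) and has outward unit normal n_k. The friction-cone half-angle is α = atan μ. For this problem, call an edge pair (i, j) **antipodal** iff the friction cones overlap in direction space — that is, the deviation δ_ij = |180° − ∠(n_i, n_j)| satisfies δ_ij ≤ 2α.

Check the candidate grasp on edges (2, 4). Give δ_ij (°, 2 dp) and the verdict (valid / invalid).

δ = 36.52°, valid

α = atan 0.4 = 21.80°;  2α = 43.60°
edge 2: e_2 = (-3.18, +2.52);  n_2 = (+0.6211, +0.7837)
edge 4: e_4 = (+0.38, -1.41);  n_4 = (-0.9655, -0.2602)
∠(n_2, n_4) = 143.48°
δ = |180° − 143.48°| = 36.52°
36.52° ≤ 2α = 43.60°  →  valid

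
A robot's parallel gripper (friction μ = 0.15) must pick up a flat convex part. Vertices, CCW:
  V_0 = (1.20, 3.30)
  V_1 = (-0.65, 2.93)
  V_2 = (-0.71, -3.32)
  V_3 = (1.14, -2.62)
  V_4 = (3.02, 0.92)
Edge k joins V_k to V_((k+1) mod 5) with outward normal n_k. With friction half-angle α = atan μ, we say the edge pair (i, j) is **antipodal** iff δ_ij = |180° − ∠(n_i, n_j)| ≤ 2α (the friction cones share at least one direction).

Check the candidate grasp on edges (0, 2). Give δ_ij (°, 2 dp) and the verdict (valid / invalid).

δ = 9.42°, valid

α = atan 0.15 = 8.53°;  2α = 17.06°
edge 0: e_0 = (-1.85, -0.37);  n_0 = (-0.1961, +0.9806)
edge 2: e_2 = (+1.85, +0.70);  n_2 = (+0.3539, -0.9353)
∠(n_0, n_2) = 170.58°
δ = |180° − 170.58°| = 9.42°
9.42° ≤ 2α = 17.06°  →  valid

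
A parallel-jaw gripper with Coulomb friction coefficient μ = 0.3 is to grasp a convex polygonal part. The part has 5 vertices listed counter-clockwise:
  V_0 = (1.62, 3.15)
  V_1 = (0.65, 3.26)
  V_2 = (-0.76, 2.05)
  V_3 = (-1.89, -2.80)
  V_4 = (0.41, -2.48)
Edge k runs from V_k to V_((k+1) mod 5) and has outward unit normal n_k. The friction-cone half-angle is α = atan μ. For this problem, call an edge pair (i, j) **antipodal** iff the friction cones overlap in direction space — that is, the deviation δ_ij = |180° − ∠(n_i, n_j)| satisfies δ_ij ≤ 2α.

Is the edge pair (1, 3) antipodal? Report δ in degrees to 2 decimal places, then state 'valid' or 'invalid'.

α = atan 0.3 = 16.70°;  2α = 33.40°
edge 1: e_1 = (-1.41, -1.21);  n_1 = (-0.6512, +0.7589)
edge 3: e_3 = (+2.30, +0.32);  n_3 = (+0.1378, -0.9905)
∠(n_1, n_3) = 147.29°
δ = |180° − 147.29°| = 32.71°
32.71° ≤ 2α = 33.40°  →  valid

δ = 32.71°, valid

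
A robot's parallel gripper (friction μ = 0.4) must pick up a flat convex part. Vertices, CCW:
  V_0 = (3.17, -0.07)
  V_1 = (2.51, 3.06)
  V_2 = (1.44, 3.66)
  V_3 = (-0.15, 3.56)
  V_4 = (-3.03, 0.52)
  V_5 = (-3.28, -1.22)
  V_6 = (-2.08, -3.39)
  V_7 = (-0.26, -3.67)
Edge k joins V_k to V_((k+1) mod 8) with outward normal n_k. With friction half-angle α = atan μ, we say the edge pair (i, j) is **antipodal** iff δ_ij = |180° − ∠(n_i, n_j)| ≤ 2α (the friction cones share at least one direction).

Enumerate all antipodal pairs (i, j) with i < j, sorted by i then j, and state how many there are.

α = atan 0.4 = 21.80°;  2α = 43.60°
n_0 = (+0.9785, +0.2063)
n_1 = (+0.4891, +0.8722)
n_2 = (-0.0628, +0.9980)
n_3 = (-0.7260, +0.6877)
n_4 = (-0.9898, +0.1422)
n_5 = (-0.8751, -0.4839)
n_6 = (-0.1521, -0.9884)
n_7 = (+0.7240, -0.6898)
  (0,1): δ = 131.19°  ·
  (0,2): δ = 98.31°  ·
  (0,3): δ = 55.36°  ·
  (0,4): δ = 20.08°  ✓
  (0,5): δ = 17.04°  ✓
  (0,6): δ = 69.35°  ·
  (0,7): δ = 124.48°  ·
  (1,2): δ = 147.12°  ·
  (1,3): δ = 104.17°  ·
  (1,4): δ = 68.89°  ·
  (1,5): δ = 31.78°  ✓
  (1,6): δ = 20.54°  ✓
  (1,7): δ = 75.67°  ·
  (2,3): δ = 137.05°  ·
  (2,4): δ = 101.77°  ·
  (2,5): δ = 64.66°  ·
  (2,6): δ = 12.34°  ✓
  (2,7): δ = 42.79°  ✓
  (3,4): δ = 144.72°  ·
  (3,5): δ = 107.61°  ·
  (3,6): δ = 55.29°  ·
  (3,7): δ = 0.16°  ✓
  (4,5): δ = 142.88°  ·
  (4,6): δ = 90.57°  ·
  (4,7): δ = 35.44°  ✓
  (5,6): δ = 127.69°  ·
  (5,7): δ = 72.56°  ·
  (6,7): δ = 124.87°  ·
antipodal pairs: 8

count = 8; pairs: (0,4), (0,5), (1,5), (1,6), (2,6), (2,7), (3,7), (4,7)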